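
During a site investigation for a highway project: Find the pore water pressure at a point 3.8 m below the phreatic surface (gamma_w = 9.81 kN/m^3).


Result: 37.28 kPa

Derivation:
Using u = gamma_w * h_w
u = 9.81 * 3.8
u = 37.28 kPa


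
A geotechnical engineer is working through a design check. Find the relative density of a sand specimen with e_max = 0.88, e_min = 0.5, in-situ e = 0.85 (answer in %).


Result: 7.89 %

Derivation:
Using Dr = (e_max - e) / (e_max - e_min) * 100
e_max - e = 0.88 - 0.85 = 0.03
e_max - e_min = 0.88 - 0.5 = 0.38
Dr = 0.03 / 0.38 * 100
Dr = 7.89 %


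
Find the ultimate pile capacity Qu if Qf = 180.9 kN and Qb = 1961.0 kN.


Result: 2141.9 kN

Derivation:
Using Qu = Qf + Qb
Qu = 180.9 + 1961.0
Qu = 2141.9 kN


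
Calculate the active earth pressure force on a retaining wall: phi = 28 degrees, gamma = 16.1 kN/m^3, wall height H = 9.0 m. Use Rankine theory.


Compute active earth pressure coefficient:
Ka = tan^2(45 - phi/2) = tan^2(31.0) = 0.361033
Compute active force:
Pa = 0.5 * Ka * gamma * H^2
Pa = 0.5 * 0.361033 * 16.1 * 9.0^2
Pa = 235.41 kN/m


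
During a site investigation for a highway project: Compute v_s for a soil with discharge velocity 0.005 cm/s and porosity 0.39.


Result: 0.01282 cm/s

Derivation:
Using v_s = v_d / n
v_s = 0.005 / 0.39
v_s = 0.01282 cm/s


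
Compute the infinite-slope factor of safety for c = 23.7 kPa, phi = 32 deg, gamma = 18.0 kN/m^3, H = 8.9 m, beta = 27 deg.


Using Fs = c / (gamma*H*sin(beta)*cos(beta)) + tan(phi)/tan(beta)
Cohesion contribution = 23.7 / (18.0*8.9*sin(27)*cos(27))
Cohesion contribution = 0.365728
Friction contribution = tan(32)/tan(27) = 1.22638
Fs = 0.365728 + 1.22638
Fs = 1.592


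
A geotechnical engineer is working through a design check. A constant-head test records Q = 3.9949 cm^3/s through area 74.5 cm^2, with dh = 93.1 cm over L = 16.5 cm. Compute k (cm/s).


Result: 0.009504 cm/s

Derivation:
Compute hydraulic gradient:
i = dh / L = 93.1 / 16.5 = 5.64242
Then apply Darcy's law:
k = Q / (A * i)
k = 3.9949 / (74.5 * 5.64242)
k = 3.9949 / 420.361
k = 0.009504 cm/s


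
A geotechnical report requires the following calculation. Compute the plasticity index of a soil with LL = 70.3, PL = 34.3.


Using PI = LL - PL
PI = 70.3 - 34.3
PI = 36.0


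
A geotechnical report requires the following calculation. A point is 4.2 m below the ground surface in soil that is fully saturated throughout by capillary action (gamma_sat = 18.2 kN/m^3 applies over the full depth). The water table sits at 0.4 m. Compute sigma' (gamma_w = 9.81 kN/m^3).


Total stress = gamma_sat * depth
sigma = 18.2 * 4.2 = 76.44 kPa
Pore water pressure u = gamma_w * (depth - d_wt)
u = 9.81 * (4.2 - 0.4) = 37.278 kPa
Effective stress = sigma - u
sigma' = 76.44 - 37.278 = 39.16 kPa


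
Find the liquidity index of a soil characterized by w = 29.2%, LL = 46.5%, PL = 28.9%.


Result: 0.017

Derivation:
First compute the plasticity index:
PI = LL - PL = 46.5 - 28.9 = 17.6
Then compute the liquidity index:
LI = (w - PL) / PI
LI = (29.2 - 28.9) / 17.6
LI = 0.017


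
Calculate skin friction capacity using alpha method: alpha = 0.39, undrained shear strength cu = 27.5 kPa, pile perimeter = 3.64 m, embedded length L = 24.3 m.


Using Qs = alpha * cu * perimeter * L
Qs = 0.39 * 27.5 * 3.64 * 24.3
Qs = 948.65 kN


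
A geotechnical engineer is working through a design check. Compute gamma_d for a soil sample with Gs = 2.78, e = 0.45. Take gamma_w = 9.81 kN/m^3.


Using gamma_d = Gs * gamma_w / (1 + e)
gamma_d = 2.78 * 9.81 / (1 + 0.45)
gamma_d = 2.78 * 9.81 / 1.45
gamma_d = 18.808 kN/m^3


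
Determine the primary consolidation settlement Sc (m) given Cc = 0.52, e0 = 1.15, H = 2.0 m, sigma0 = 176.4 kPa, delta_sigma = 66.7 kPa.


Using Sc = Cc * H / (1 + e0) * log10((sigma0 + delta_sigma) / sigma0)
Stress ratio = (176.4 + 66.7) / 176.4 = 1.37812
log10(1.37812) = 0.139286
Cc * H / (1 + e0) = 0.52 * 2.0 / (1 + 1.15) = 0.483721
Sc = 0.483721 * 0.139286
Sc = 0.0674 m


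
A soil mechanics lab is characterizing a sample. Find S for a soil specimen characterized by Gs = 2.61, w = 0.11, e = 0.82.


Using S = Gs * w / e
S = 2.61 * 0.11 / 0.82
S = 0.3501


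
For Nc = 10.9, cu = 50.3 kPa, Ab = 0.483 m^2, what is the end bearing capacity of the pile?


Using Qb = Nc * cu * Ab
Qb = 10.9 * 50.3 * 0.483
Qb = 264.81 kN


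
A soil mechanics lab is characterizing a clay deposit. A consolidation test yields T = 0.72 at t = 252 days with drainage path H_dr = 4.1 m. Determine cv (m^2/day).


Using cv = T * H_dr^2 / t
H_dr^2 = 4.1^2 = 16.81
cv = 0.72 * 16.81 / 252
cv = 0.04803 m^2/day


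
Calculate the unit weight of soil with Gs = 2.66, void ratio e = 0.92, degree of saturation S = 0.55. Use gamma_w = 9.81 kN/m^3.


Using gamma = gamma_w * (Gs + S*e) / (1 + e)
Numerator: Gs + S*e = 2.66 + 0.55*0.92 = 3.166
Denominator: 1 + e = 1 + 0.92 = 1.92
gamma = 9.81 * 3.166 / 1.92
gamma = 16.176 kN/m^3


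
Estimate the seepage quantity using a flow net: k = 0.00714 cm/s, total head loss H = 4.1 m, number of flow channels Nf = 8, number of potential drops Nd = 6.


Convert k to m/s for unit consistency with H:
k = 0.00714 cm/s = 0.00714 / 100 m/s = 7.14e-05 m/s
Using q = k * H * Nf / Nd
Nf / Nd = 8 / 6 = 1.3333
q = 7.14e-05 * 4.1 * 1.3333
q = 0.0003903 m^3/s per m


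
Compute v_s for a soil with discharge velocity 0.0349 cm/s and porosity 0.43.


Using v_s = v_d / n
v_s = 0.0349 / 0.43
v_s = 0.08116 cm/s


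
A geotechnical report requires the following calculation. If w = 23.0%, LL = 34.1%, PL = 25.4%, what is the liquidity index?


First compute the plasticity index:
PI = LL - PL = 34.1 - 25.4 = 8.7
Then compute the liquidity index:
LI = (w - PL) / PI
LI = (23.0 - 25.4) / 8.7
LI = -0.276


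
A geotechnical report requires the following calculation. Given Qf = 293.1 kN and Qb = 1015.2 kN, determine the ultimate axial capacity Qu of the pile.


Result: 1308.3 kN

Derivation:
Using Qu = Qf + Qb
Qu = 293.1 + 1015.2
Qu = 1308.3 kN


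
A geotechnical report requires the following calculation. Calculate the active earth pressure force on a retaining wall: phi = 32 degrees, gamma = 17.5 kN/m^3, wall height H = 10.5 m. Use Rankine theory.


Compute active earth pressure coefficient:
Ka = tan^2(45 - phi/2) = tan^2(29.0) = 0.307259
Compute active force:
Pa = 0.5 * Ka * gamma * H^2
Pa = 0.5 * 0.307259 * 17.5 * 10.5^2
Pa = 296.41 kN/m


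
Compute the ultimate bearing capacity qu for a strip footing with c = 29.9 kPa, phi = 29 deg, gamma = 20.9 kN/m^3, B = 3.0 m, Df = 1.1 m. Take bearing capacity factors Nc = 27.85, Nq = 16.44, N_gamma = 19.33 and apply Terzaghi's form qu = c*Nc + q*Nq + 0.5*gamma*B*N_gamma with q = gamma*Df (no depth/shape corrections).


Compute qu = c*Nc + gamma*Df*Nq + 0.5*gamma*B*N_gamma
Term 1: 29.9 * 27.85 = 832.715
Term 2: 20.9 * 1.1 * 16.44 = 377.9556
Term 3: 0.5 * 20.9 * 3.0 * 19.33 = 605.9955
qu = 832.715 + 377.9556 + 605.9955
qu = 1816.67 kPa


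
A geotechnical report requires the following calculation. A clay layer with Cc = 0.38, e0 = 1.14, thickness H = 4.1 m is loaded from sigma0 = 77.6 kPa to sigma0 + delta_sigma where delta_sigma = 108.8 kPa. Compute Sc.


Result: 0.2771 m

Derivation:
Using Sc = Cc * H / (1 + e0) * log10((sigma0 + delta_sigma) / sigma0)
Stress ratio = (77.6 + 108.8) / 77.6 = 2.40206
log10(2.40206) = 0.380584
Cc * H / (1 + e0) = 0.38 * 4.1 / (1 + 1.14) = 0.728037
Sc = 0.728037 * 0.380584
Sc = 0.2771 m


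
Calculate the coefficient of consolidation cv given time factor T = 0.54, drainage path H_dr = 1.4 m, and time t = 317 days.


Using cv = T * H_dr^2 / t
H_dr^2 = 1.4^2 = 1.96
cv = 0.54 * 1.96 / 317
cv = 0.00334 m^2/day


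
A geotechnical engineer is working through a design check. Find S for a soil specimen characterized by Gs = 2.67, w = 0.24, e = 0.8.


Using S = Gs * w / e
S = 2.67 * 0.24 / 0.8
S = 0.801


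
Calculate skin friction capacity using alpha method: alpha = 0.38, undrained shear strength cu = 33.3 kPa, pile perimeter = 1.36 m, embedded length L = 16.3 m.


Using Qs = alpha * cu * perimeter * L
Qs = 0.38 * 33.3 * 1.36 * 16.3
Qs = 280.51 kN


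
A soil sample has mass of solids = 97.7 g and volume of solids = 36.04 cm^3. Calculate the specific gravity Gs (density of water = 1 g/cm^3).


Using Gs = m_s / (V_s * rho_w)
Since rho_w = 1 g/cm^3:
Gs = 97.7 / 36.04
Gs = 2.711


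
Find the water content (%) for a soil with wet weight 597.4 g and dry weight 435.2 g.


Using w = (m_wet - m_dry) / m_dry * 100
m_wet - m_dry = 597.4 - 435.2 = 162.2 g
w = 162.2 / 435.2 * 100
w = 37.27 %


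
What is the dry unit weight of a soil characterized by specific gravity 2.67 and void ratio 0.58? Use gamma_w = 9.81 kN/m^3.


Result: 16.578 kN/m^3

Derivation:
Using gamma_d = Gs * gamma_w / (1 + e)
gamma_d = 2.67 * 9.81 / (1 + 0.58)
gamma_d = 2.67 * 9.81 / 1.58
gamma_d = 16.578 kN/m^3


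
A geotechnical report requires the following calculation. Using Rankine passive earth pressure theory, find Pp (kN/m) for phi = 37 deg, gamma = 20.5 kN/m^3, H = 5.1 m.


Result: 1072.49 kN/m

Derivation:
Compute passive earth pressure coefficient:
Kp = tan^2(45 + phi/2) = tan^2(63.5) = 4.022791
Compute passive force:
Pp = 0.5 * Kp * gamma * H^2
Pp = 0.5 * 4.022791 * 20.5 * 5.1^2
Pp = 1072.49 kN/m


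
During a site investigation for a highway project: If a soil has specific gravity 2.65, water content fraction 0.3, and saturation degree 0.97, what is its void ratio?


Using the relation e = Gs * w / S
e = 2.65 * 0.3 / 0.97
e = 0.8196


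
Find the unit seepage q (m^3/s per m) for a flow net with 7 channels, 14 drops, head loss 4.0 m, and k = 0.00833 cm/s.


Convert k to m/s for unit consistency with H:
k = 0.00833 cm/s = 0.00833 / 100 m/s = 8.33e-05 m/s
Using q = k * H * Nf / Nd
Nf / Nd = 7 / 14 = 0.5
q = 8.33e-05 * 4.0 * 0.5
q = 0.0001666 m^3/s per m


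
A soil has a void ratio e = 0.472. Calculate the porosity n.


Using the relation n = e / (1 + e)
n = 0.472 / (1 + 0.472)
n = 0.472 / 1.472
n = 0.3207


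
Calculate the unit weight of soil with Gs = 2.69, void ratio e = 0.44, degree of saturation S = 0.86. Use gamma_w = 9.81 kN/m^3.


Using gamma = gamma_w * (Gs + S*e) / (1 + e)
Numerator: Gs + S*e = 2.69 + 0.86*0.44 = 3.0684
Denominator: 1 + e = 1 + 0.44 = 1.44
gamma = 9.81 * 3.0684 / 1.44
gamma = 20.903 kN/m^3


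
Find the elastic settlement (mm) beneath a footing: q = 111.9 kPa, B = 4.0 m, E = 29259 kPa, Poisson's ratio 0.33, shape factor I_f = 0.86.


Result: 11.723 mm

Derivation:
Using Se = q * B * (1 - nu^2) * I_f / E
1 - nu^2 = 1 - 0.33^2 = 0.8911
Se = 111.9 * 4.0 * 0.8911 * 0.86 / 29259
Se = 0.011723 m
Convert to mm: Se = 0.011723 * 1000 = 11.723 mm


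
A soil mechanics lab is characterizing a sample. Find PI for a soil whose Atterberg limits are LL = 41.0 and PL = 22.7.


Result: 18.3

Derivation:
Using PI = LL - PL
PI = 41.0 - 22.7
PI = 18.3


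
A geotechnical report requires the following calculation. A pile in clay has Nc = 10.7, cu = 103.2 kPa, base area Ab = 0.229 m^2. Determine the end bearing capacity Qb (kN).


Using Qb = Nc * cu * Ab
Qb = 10.7 * 103.2 * 0.229
Qb = 252.87 kN


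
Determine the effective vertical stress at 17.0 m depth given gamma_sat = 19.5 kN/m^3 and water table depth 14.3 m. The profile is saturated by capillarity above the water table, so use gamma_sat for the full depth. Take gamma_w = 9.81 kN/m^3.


Total stress = gamma_sat * depth
sigma = 19.5 * 17.0 = 331.5 kPa
Pore water pressure u = gamma_w * (depth - d_wt)
u = 9.81 * (17.0 - 14.3) = 26.487 kPa
Effective stress = sigma - u
sigma' = 331.5 - 26.487 = 305.01 kPa


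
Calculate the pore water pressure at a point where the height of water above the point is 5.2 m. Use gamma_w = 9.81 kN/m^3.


Using u = gamma_w * h_w
u = 9.81 * 5.2
u = 51.01 kPa


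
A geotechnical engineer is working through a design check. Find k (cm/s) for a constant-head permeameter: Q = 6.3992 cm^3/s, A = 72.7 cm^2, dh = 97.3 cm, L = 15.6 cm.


Compute hydraulic gradient:
i = dh / L = 97.3 / 15.6 = 6.23718
Then apply Darcy's law:
k = Q / (A * i)
k = 6.3992 / (72.7 * 6.23718)
k = 6.3992 / 453.443
k = 0.014112 cm/s


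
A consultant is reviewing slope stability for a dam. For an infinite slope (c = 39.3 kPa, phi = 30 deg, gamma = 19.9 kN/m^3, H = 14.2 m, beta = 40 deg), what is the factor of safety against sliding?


Using Fs = c / (gamma*H*sin(beta)*cos(beta)) + tan(phi)/tan(beta)
Cohesion contribution = 39.3 / (19.9*14.2*sin(40)*cos(40))
Cohesion contribution = 0.282442
Friction contribution = tan(30)/tan(40) = 0.688059
Fs = 0.282442 + 0.688059
Fs = 0.971


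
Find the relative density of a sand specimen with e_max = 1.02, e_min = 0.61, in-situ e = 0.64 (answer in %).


Using Dr = (e_max - e) / (e_max - e_min) * 100
e_max - e = 1.02 - 0.64 = 0.38
e_max - e_min = 1.02 - 0.61 = 0.41
Dr = 0.38 / 0.41 * 100
Dr = 92.68 %


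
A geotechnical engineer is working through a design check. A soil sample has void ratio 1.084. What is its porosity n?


Using the relation n = e / (1 + e)
n = 1.084 / (1 + 1.084)
n = 1.084 / 2.084
n = 0.5202


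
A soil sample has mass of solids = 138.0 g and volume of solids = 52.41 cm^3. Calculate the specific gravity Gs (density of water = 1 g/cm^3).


Using Gs = m_s / (V_s * rho_w)
Since rho_w = 1 g/cm^3:
Gs = 138.0 / 52.41
Gs = 2.633


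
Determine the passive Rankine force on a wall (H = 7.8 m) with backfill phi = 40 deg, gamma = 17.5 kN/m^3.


Result: 2448.23 kN/m

Derivation:
Compute passive earth pressure coefficient:
Kp = tan^2(45 + phi/2) = tan^2(65.0) = 4.59891
Compute passive force:
Pp = 0.5 * Kp * gamma * H^2
Pp = 0.5 * 4.59891 * 17.5 * 7.8^2
Pp = 2448.23 kN/m


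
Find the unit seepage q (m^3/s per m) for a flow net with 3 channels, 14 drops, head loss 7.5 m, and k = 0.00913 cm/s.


Convert k to m/s for unit consistency with H:
k = 0.00913 cm/s = 0.00913 / 100 m/s = 9.13e-05 m/s
Using q = k * H * Nf / Nd
Nf / Nd = 3 / 14 = 0.2143
q = 9.13e-05 * 7.5 * 0.2143
q = 0.0001467 m^3/s per m


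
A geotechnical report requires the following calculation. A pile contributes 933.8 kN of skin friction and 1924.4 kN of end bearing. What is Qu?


Using Qu = Qf + Qb
Qu = 933.8 + 1924.4
Qu = 2858.2 kN


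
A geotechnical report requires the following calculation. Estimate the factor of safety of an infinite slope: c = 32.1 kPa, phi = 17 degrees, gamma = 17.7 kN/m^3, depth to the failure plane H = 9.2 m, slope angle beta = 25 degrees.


Using Fs = c / (gamma*H*sin(beta)*cos(beta)) + tan(phi)/tan(beta)
Cohesion contribution = 32.1 / (17.7*9.2*sin(25)*cos(25))
Cohesion contribution = 0.514659
Friction contribution = tan(17)/tan(25) = 0.655642
Fs = 0.514659 + 0.655642
Fs = 1.17


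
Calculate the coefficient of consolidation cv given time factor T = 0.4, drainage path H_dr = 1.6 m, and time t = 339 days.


Using cv = T * H_dr^2 / t
H_dr^2 = 1.6^2 = 2.56
cv = 0.4 * 2.56 / 339
cv = 0.00302 m^2/day


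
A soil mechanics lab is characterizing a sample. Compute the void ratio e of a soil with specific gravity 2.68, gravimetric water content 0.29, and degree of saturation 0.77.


Result: 1.0094

Derivation:
Using the relation e = Gs * w / S
e = 2.68 * 0.29 / 0.77
e = 1.0094


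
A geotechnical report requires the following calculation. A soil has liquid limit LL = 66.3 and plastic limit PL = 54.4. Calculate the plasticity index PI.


Using PI = LL - PL
PI = 66.3 - 54.4
PI = 11.9


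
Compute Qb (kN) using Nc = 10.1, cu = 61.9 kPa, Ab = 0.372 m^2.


Result: 232.57 kN

Derivation:
Using Qb = Nc * cu * Ab
Qb = 10.1 * 61.9 * 0.372
Qb = 232.57 kN


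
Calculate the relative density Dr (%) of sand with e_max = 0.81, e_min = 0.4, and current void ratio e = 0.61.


Using Dr = (e_max - e) / (e_max - e_min) * 100
e_max - e = 0.81 - 0.61 = 0.2
e_max - e_min = 0.81 - 0.4 = 0.41
Dr = 0.2 / 0.41 * 100
Dr = 48.78 %


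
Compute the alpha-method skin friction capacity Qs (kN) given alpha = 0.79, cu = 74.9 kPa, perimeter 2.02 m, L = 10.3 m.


Result: 1231.11 kN

Derivation:
Using Qs = alpha * cu * perimeter * L
Qs = 0.79 * 74.9 * 2.02 * 10.3
Qs = 1231.11 kN


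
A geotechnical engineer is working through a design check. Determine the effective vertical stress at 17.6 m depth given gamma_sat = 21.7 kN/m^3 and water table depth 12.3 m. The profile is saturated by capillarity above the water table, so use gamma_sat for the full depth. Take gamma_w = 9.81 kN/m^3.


Total stress = gamma_sat * depth
sigma = 21.7 * 17.6 = 381.92 kPa
Pore water pressure u = gamma_w * (depth - d_wt)
u = 9.81 * (17.6 - 12.3) = 51.993 kPa
Effective stress = sigma - u
sigma' = 381.92 - 51.993 = 329.93 kPa


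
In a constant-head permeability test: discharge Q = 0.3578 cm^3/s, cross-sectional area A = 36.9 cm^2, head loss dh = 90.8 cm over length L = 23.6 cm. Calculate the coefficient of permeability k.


Result: 0.00252 cm/s

Derivation:
Compute hydraulic gradient:
i = dh / L = 90.8 / 23.6 = 3.84746
Then apply Darcy's law:
k = Q / (A * i)
k = 0.3578 / (36.9 * 3.84746)
k = 0.3578 / 141.971
k = 0.00252 cm/s


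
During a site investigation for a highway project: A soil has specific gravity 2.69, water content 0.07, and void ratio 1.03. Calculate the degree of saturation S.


Using S = Gs * w / e
S = 2.69 * 0.07 / 1.03
S = 0.1828


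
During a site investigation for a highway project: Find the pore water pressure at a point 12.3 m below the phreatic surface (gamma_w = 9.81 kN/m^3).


Using u = gamma_w * h_w
u = 9.81 * 12.3
u = 120.66 kPa


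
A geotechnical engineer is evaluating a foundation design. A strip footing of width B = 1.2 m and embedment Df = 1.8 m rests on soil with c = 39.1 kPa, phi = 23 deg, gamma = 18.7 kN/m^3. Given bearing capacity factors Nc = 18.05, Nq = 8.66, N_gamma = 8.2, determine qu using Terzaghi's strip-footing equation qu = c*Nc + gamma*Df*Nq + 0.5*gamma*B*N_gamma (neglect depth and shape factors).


Compute qu = c*Nc + gamma*Df*Nq + 0.5*gamma*B*N_gamma
Term 1: 39.1 * 18.05 = 705.755
Term 2: 18.7 * 1.8 * 8.66 = 291.4956
Term 3: 0.5 * 18.7 * 1.2 * 8.2 = 92.004
qu = 705.755 + 291.4956 + 92.004
qu = 1089.25 kPa


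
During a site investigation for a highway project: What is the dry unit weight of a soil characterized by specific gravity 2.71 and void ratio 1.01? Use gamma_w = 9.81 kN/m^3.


Using gamma_d = Gs * gamma_w / (1 + e)
gamma_d = 2.71 * 9.81 / (1 + 1.01)
gamma_d = 2.71 * 9.81 / 2.01
gamma_d = 13.226 kN/m^3


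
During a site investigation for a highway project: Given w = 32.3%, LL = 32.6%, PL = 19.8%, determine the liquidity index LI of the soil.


Result: 0.977

Derivation:
First compute the plasticity index:
PI = LL - PL = 32.6 - 19.8 = 12.8
Then compute the liquidity index:
LI = (w - PL) / PI
LI = (32.3 - 19.8) / 12.8
LI = 0.977


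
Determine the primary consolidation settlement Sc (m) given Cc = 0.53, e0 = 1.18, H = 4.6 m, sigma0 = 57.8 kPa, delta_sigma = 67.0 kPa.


Using Sc = Cc * H / (1 + e0) * log10((sigma0 + delta_sigma) / sigma0)
Stress ratio = (57.8 + 67.0) / 57.8 = 2.15917
log10(2.15917) = 0.334287
Cc * H / (1 + e0) = 0.53 * 4.6 / (1 + 1.18) = 1.11835
Sc = 1.11835 * 0.334287
Sc = 0.3738 m


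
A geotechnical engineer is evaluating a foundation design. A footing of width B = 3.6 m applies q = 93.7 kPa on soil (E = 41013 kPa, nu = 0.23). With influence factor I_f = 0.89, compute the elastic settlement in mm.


Using Se = q * B * (1 - nu^2) * I_f / E
1 - nu^2 = 1 - 0.23^2 = 0.9471
Se = 93.7 * 3.6 * 0.9471 * 0.89 / 41013
Se = 0.006933 m
Convert to mm: Se = 0.006933 * 1000 = 6.933 mm


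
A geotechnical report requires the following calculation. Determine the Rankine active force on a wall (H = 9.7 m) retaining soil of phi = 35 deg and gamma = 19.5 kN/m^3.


Compute active earth pressure coefficient:
Ka = tan^2(45 - phi/2) = tan^2(27.5) = 0.27099
Compute active force:
Pa = 0.5 * Ka * gamma * H^2
Pa = 0.5 * 0.27099 * 19.5 * 9.7^2
Pa = 248.6 kN/m


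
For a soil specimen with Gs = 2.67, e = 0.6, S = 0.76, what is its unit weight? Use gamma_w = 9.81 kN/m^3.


Using gamma = gamma_w * (Gs + S*e) / (1 + e)
Numerator: Gs + S*e = 2.67 + 0.76*0.6 = 3.126
Denominator: 1 + e = 1 + 0.6 = 1.6
gamma = 9.81 * 3.126 / 1.6
gamma = 19.166 kN/m^3


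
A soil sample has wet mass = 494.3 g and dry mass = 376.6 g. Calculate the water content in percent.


Using w = (m_wet - m_dry) / m_dry * 100
m_wet - m_dry = 494.3 - 376.6 = 117.7 g
w = 117.7 / 376.6 * 100
w = 31.25 %


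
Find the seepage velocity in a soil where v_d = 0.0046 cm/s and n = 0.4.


Using v_s = v_d / n
v_s = 0.0046 / 0.4
v_s = 0.0115 cm/s


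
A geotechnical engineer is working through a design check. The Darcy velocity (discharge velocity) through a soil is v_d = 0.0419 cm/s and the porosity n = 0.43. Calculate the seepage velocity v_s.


Using v_s = v_d / n
v_s = 0.0419 / 0.43
v_s = 0.09744 cm/s


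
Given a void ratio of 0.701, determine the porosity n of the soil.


Using the relation n = e / (1 + e)
n = 0.701 / (1 + 0.701)
n = 0.701 / 1.701
n = 0.4121


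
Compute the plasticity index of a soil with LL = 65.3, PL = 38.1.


Using PI = LL - PL
PI = 65.3 - 38.1
PI = 27.2


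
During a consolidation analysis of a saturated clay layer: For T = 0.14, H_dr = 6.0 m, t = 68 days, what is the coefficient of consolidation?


Result: 0.07412 m^2/day

Derivation:
Using cv = T * H_dr^2 / t
H_dr^2 = 6.0^2 = 36.0
cv = 0.14 * 36.0 / 68
cv = 0.07412 m^2/day


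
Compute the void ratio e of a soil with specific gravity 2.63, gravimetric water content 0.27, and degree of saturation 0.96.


Using the relation e = Gs * w / S
e = 2.63 * 0.27 / 0.96
e = 0.7397


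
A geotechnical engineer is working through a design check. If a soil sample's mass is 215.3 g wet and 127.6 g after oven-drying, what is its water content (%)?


Using w = (m_wet - m_dry) / m_dry * 100
m_wet - m_dry = 215.3 - 127.6 = 87.7 g
w = 87.7 / 127.6 * 100
w = 68.73 %


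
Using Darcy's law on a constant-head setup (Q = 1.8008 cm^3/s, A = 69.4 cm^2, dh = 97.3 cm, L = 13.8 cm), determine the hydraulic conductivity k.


Result: 0.00368 cm/s

Derivation:
Compute hydraulic gradient:
i = dh / L = 97.3 / 13.8 = 7.05072
Then apply Darcy's law:
k = Q / (A * i)
k = 1.8008 / (69.4 * 7.05072)
k = 1.8008 / 489.32
k = 0.00368 cm/s


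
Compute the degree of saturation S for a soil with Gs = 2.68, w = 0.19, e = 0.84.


Using S = Gs * w / e
S = 2.68 * 0.19 / 0.84
S = 0.6062


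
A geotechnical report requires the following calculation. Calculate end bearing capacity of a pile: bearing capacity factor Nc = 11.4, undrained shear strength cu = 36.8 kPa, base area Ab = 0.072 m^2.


Result: 30.21 kN

Derivation:
Using Qb = Nc * cu * Ab
Qb = 11.4 * 36.8 * 0.072
Qb = 30.21 kN


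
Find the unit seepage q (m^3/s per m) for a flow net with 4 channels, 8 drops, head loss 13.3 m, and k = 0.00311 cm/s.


Result: 0.0002068 m^3/s per m

Derivation:
Convert k to m/s for unit consistency with H:
k = 0.00311 cm/s = 0.00311 / 100 m/s = 3.11e-05 m/s
Using q = k * H * Nf / Nd
Nf / Nd = 4 / 8 = 0.5
q = 3.11e-05 * 13.3 * 0.5
q = 0.0002068 m^3/s per m


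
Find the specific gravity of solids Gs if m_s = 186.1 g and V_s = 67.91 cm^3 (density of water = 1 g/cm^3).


Result: 2.74

Derivation:
Using Gs = m_s / (V_s * rho_w)
Since rho_w = 1 g/cm^3:
Gs = 186.1 / 67.91
Gs = 2.74


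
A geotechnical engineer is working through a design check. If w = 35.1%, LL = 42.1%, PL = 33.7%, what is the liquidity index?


First compute the plasticity index:
PI = LL - PL = 42.1 - 33.7 = 8.4
Then compute the liquidity index:
LI = (w - PL) / PI
LI = (35.1 - 33.7) / 8.4
LI = 0.167


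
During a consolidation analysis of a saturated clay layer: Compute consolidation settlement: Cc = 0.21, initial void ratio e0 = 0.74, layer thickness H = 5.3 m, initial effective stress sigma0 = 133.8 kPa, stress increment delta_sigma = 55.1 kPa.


Result: 0.0958 m

Derivation:
Using Sc = Cc * H / (1 + e0) * log10((sigma0 + delta_sigma) / sigma0)
Stress ratio = (133.8 + 55.1) / 133.8 = 1.41181
log10(1.41181) = 0.149776
Cc * H / (1 + e0) = 0.21 * 5.3 / (1 + 0.74) = 0.639655
Sc = 0.639655 * 0.149776
Sc = 0.0958 m


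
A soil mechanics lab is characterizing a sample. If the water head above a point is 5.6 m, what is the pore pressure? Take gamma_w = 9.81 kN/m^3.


Using u = gamma_w * h_w
u = 9.81 * 5.6
u = 54.94 kPa


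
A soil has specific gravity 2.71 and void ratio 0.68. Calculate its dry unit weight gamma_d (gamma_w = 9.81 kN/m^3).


Result: 15.824 kN/m^3

Derivation:
Using gamma_d = Gs * gamma_w / (1 + e)
gamma_d = 2.71 * 9.81 / (1 + 0.68)
gamma_d = 2.71 * 9.81 / 1.68
gamma_d = 15.824 kN/m^3


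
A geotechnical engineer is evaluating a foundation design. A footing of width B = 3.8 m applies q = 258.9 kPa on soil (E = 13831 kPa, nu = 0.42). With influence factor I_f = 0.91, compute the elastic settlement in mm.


Result: 53.311 mm

Derivation:
Using Se = q * B * (1 - nu^2) * I_f / E
1 - nu^2 = 1 - 0.42^2 = 0.8236
Se = 258.9 * 3.8 * 0.8236 * 0.91 / 13831
Se = 0.053311 m
Convert to mm: Se = 0.053311 * 1000 = 53.311 mm


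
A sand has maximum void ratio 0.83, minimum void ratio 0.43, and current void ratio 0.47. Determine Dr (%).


Result: 90.0 %

Derivation:
Using Dr = (e_max - e) / (e_max - e_min) * 100
e_max - e = 0.83 - 0.47 = 0.36
e_max - e_min = 0.83 - 0.43 = 0.4
Dr = 0.36 / 0.4 * 100
Dr = 90.0 %


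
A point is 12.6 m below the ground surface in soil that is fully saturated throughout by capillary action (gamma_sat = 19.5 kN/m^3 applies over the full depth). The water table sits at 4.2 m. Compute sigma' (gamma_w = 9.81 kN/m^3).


Result: 163.3 kPa

Derivation:
Total stress = gamma_sat * depth
sigma = 19.5 * 12.6 = 245.7 kPa
Pore water pressure u = gamma_w * (depth - d_wt)
u = 9.81 * (12.6 - 4.2) = 82.404 kPa
Effective stress = sigma - u
sigma' = 245.7 - 82.404 = 163.3 kPa


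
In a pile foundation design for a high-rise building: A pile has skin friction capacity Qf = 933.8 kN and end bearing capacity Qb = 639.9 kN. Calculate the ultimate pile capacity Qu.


Result: 1573.7 kN

Derivation:
Using Qu = Qf + Qb
Qu = 933.8 + 639.9
Qu = 1573.7 kN


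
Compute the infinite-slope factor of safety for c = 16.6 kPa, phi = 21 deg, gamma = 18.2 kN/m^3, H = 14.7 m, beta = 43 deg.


Using Fs = c / (gamma*H*sin(beta)*cos(beta)) + tan(phi)/tan(beta)
Cohesion contribution = 16.6 / (18.2*14.7*sin(43)*cos(43))
Cohesion contribution = 0.124397
Friction contribution = tan(21)/tan(43) = 0.411644
Fs = 0.124397 + 0.411644
Fs = 0.536


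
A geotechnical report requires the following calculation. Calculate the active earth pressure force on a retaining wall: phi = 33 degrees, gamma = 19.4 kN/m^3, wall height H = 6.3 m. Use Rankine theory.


Result: 113.5 kN/m

Derivation:
Compute active earth pressure coefficient:
Ka = tan^2(45 - phi/2) = tan^2(28.5) = 0.294801
Compute active force:
Pa = 0.5 * Ka * gamma * H^2
Pa = 0.5 * 0.294801 * 19.4 * 6.3^2
Pa = 113.5 kN/m


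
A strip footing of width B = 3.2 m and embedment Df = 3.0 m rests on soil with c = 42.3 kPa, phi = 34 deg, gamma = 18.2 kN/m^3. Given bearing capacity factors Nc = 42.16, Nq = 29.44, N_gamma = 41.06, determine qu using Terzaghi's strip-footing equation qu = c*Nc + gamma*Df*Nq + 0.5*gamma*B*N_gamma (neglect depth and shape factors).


Compute qu = c*Nc + gamma*Df*Nq + 0.5*gamma*B*N_gamma
Term 1: 42.3 * 42.16 = 1783.368
Term 2: 18.2 * 3.0 * 29.44 = 1607.424
Term 3: 0.5 * 18.2 * 3.2 * 41.06 = 1195.6672
qu = 1783.368 + 1607.424 + 1195.6672
qu = 4586.46 kPa


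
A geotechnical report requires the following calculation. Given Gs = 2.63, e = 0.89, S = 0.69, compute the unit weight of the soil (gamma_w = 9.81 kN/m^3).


Result: 16.838 kN/m^3

Derivation:
Using gamma = gamma_w * (Gs + S*e) / (1 + e)
Numerator: Gs + S*e = 2.63 + 0.69*0.89 = 3.2441
Denominator: 1 + e = 1 + 0.89 = 1.89
gamma = 9.81 * 3.2441 / 1.89
gamma = 16.838 kN/m^3


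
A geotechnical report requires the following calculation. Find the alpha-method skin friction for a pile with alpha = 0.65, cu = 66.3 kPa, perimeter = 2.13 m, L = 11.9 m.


Result: 1092.33 kN

Derivation:
Using Qs = alpha * cu * perimeter * L
Qs = 0.65 * 66.3 * 2.13 * 11.9
Qs = 1092.33 kN


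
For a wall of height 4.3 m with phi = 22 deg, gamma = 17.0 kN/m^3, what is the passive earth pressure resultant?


Compute passive earth pressure coefficient:
Kp = tan^2(45 + phi/2) = tan^2(56.0) = 2.197987
Compute passive force:
Pp = 0.5 * Kp * gamma * H^2
Pp = 0.5 * 2.197987 * 17.0 * 4.3^2
Pp = 345.45 kN/m


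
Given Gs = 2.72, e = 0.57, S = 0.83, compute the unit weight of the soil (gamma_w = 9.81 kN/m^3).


Using gamma = gamma_w * (Gs + S*e) / (1 + e)
Numerator: Gs + S*e = 2.72 + 0.83*0.57 = 3.1931
Denominator: 1 + e = 1 + 0.57 = 1.57
gamma = 9.81 * 3.1931 / 1.57
gamma = 19.952 kN/m^3


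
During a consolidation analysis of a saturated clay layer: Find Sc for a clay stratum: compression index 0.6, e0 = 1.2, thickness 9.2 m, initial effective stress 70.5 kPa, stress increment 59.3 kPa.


Using Sc = Cc * H / (1 + e0) * log10((sigma0 + delta_sigma) / sigma0)
Stress ratio = (70.5 + 59.3) / 70.5 = 1.84113
log10(1.84113) = 0.265086
Cc * H / (1 + e0) = 0.6 * 9.2 / (1 + 1.2) = 2.50909
Sc = 2.50909 * 0.265086
Sc = 0.6651 m


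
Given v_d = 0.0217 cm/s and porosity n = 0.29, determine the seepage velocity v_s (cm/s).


Using v_s = v_d / n
v_s = 0.0217 / 0.29
v_s = 0.07483 cm/s


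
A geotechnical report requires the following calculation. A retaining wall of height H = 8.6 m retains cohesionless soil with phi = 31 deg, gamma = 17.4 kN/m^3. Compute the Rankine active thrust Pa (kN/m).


Compute active earth pressure coefficient:
Ka = tan^2(45 - phi/2) = tan^2(29.5) = 0.320099
Compute active force:
Pa = 0.5 * Ka * gamma * H^2
Pa = 0.5 * 0.320099 * 17.4 * 8.6^2
Pa = 205.97 kN/m


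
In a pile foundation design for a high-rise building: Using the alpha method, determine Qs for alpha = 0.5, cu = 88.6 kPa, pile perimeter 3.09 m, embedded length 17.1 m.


Result: 2340.77 kN

Derivation:
Using Qs = alpha * cu * perimeter * L
Qs = 0.5 * 88.6 * 3.09 * 17.1
Qs = 2340.77 kN


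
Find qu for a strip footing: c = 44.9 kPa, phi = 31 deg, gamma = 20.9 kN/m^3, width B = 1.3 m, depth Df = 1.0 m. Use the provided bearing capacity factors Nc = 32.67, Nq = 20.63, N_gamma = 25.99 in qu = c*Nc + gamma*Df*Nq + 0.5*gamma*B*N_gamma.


Compute qu = c*Nc + gamma*Df*Nq + 0.5*gamma*B*N_gamma
Term 1: 44.9 * 32.67 = 1466.883
Term 2: 20.9 * 1.0 * 20.63 = 431.167
Term 3: 0.5 * 20.9 * 1.3 * 25.99 = 353.07415
qu = 1466.883 + 431.167 + 353.07415
qu = 2251.12 kPa


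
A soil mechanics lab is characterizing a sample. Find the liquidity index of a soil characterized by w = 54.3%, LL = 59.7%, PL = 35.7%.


First compute the plasticity index:
PI = LL - PL = 59.7 - 35.7 = 24.0
Then compute the liquidity index:
LI = (w - PL) / PI
LI = (54.3 - 35.7) / 24.0
LI = 0.775


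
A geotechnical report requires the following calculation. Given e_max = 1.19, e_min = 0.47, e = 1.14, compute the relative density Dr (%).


Using Dr = (e_max - e) / (e_max - e_min) * 100
e_max - e = 1.19 - 1.14 = 0.05
e_max - e_min = 1.19 - 0.47 = 0.72
Dr = 0.05 / 0.72 * 100
Dr = 6.94 %


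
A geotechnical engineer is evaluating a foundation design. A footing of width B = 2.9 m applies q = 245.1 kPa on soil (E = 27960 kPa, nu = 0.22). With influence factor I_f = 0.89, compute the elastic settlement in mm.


Using Se = q * B * (1 - nu^2) * I_f / E
1 - nu^2 = 1 - 0.22^2 = 0.9516
Se = 245.1 * 2.9 * 0.9516 * 0.89 / 27960
Se = 0.021530 m
Convert to mm: Se = 0.021530 * 1000 = 21.53 mm


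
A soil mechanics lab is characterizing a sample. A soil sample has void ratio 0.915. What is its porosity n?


Result: 0.4778

Derivation:
Using the relation n = e / (1 + e)
n = 0.915 / (1 + 0.915)
n = 0.915 / 1.915
n = 0.4778


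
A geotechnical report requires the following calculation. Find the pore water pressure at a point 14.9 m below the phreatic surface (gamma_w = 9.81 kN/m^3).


Using u = gamma_w * h_w
u = 9.81 * 14.9
u = 146.17 kPa


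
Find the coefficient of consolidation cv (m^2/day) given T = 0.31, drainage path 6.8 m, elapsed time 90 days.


Using cv = T * H_dr^2 / t
H_dr^2 = 6.8^2 = 46.24
cv = 0.31 * 46.24 / 90
cv = 0.15927 m^2/day


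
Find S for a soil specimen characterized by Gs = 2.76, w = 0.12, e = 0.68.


Result: 0.4871

Derivation:
Using S = Gs * w / e
S = 2.76 * 0.12 / 0.68
S = 0.4871


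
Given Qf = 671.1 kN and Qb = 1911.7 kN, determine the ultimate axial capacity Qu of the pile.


Using Qu = Qf + Qb
Qu = 671.1 + 1911.7
Qu = 2582.8 kN


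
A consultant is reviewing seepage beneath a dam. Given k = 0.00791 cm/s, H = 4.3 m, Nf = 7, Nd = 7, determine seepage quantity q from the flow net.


Convert k to m/s for unit consistency with H:
k = 0.00791 cm/s = 0.00791 / 100 m/s = 7.91e-05 m/s
Using q = k * H * Nf / Nd
Nf / Nd = 7 / 7 = 1.0
q = 7.91e-05 * 4.3 * 1.0
q = 0.0003401 m^3/s per m


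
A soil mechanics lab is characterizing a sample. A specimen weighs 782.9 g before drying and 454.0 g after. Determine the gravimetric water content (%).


Using w = (m_wet - m_dry) / m_dry * 100
m_wet - m_dry = 782.9 - 454.0 = 328.9 g
w = 328.9 / 454.0 * 100
w = 72.44 %


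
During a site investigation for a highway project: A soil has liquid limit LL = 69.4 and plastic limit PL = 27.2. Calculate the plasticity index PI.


Using PI = LL - PL
PI = 69.4 - 27.2
PI = 42.2


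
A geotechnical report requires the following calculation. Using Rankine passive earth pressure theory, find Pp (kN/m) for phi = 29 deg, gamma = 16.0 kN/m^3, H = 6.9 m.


Result: 1097.72 kN/m

Derivation:
Compute passive earth pressure coefficient:
Kp = tan^2(45 + phi/2) = tan^2(59.5) = 2.88206
Compute passive force:
Pp = 0.5 * Kp * gamma * H^2
Pp = 0.5 * 2.88206 * 16.0 * 6.9^2
Pp = 1097.72 kN/m


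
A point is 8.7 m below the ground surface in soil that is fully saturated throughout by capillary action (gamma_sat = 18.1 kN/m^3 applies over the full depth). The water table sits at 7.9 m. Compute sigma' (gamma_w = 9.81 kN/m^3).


Total stress = gamma_sat * depth
sigma = 18.1 * 8.7 = 157.47 kPa
Pore water pressure u = gamma_w * (depth - d_wt)
u = 9.81 * (8.7 - 7.9) = 7.848 kPa
Effective stress = sigma - u
sigma' = 157.47 - 7.848 = 149.62 kPa


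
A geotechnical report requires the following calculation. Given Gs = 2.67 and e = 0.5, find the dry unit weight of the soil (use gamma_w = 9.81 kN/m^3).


Using gamma_d = Gs * gamma_w / (1 + e)
gamma_d = 2.67 * 9.81 / (1 + 0.5)
gamma_d = 2.67 * 9.81 / 1.5
gamma_d = 17.462 kN/m^3


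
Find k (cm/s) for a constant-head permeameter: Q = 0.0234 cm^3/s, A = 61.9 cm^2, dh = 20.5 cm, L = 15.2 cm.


Compute hydraulic gradient:
i = dh / L = 20.5 / 15.2 = 1.34868
Then apply Darcy's law:
k = Q / (A * i)
k = 0.0234 / (61.9 * 1.34868)
k = 0.0234 / 83.4836
k = 0.00028 cm/s


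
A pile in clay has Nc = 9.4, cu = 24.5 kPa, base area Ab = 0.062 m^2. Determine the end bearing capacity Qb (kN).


Using Qb = Nc * cu * Ab
Qb = 9.4 * 24.5 * 0.062
Qb = 14.28 kN


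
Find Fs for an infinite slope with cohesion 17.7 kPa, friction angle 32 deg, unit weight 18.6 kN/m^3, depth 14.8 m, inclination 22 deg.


Using Fs = c / (gamma*H*sin(beta)*cos(beta)) + tan(phi)/tan(beta)
Cohesion contribution = 17.7 / (18.6*14.8*sin(22)*cos(22))
Cohesion contribution = 0.185122
Friction contribution = tan(32)/tan(22) = 1.54661
Fs = 0.185122 + 1.54661
Fs = 1.732


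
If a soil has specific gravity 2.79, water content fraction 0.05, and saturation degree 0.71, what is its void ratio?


Using the relation e = Gs * w / S
e = 2.79 * 0.05 / 0.71
e = 0.1965


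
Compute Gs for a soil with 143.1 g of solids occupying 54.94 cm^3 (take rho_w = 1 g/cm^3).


Result: 2.605

Derivation:
Using Gs = m_s / (V_s * rho_w)
Since rho_w = 1 g/cm^3:
Gs = 143.1 / 54.94
Gs = 2.605


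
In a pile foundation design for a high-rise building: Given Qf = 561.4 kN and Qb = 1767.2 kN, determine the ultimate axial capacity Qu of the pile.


Using Qu = Qf + Qb
Qu = 561.4 + 1767.2
Qu = 2328.6 kN


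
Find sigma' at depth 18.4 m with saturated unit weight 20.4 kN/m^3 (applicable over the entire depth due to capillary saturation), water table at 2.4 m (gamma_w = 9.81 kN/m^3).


Total stress = gamma_sat * depth
sigma = 20.4 * 18.4 = 375.36 kPa
Pore water pressure u = gamma_w * (depth - d_wt)
u = 9.81 * (18.4 - 2.4) = 156.96 kPa
Effective stress = sigma - u
sigma' = 375.36 - 156.96 = 218.4 kPa


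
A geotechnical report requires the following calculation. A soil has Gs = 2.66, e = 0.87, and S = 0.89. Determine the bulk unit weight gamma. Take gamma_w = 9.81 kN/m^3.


Using gamma = gamma_w * (Gs + S*e) / (1 + e)
Numerator: Gs + S*e = 2.66 + 0.89*0.87 = 3.4343
Denominator: 1 + e = 1 + 0.87 = 1.87
gamma = 9.81 * 3.4343 / 1.87
gamma = 18.016 kN/m^3


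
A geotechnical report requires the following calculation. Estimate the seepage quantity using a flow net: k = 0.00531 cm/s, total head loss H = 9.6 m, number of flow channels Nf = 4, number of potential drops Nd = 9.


Result: 0.0002266 m^3/s per m

Derivation:
Convert k to m/s for unit consistency with H:
k = 0.00531 cm/s = 0.00531 / 100 m/s = 5.31e-05 m/s
Using q = k * H * Nf / Nd
Nf / Nd = 4 / 9 = 0.4444
q = 5.31e-05 * 9.6 * 0.4444
q = 0.0002266 m^3/s per m


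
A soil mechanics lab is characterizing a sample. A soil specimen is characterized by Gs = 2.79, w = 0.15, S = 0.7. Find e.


Using the relation e = Gs * w / S
e = 2.79 * 0.15 / 0.7
e = 0.5979


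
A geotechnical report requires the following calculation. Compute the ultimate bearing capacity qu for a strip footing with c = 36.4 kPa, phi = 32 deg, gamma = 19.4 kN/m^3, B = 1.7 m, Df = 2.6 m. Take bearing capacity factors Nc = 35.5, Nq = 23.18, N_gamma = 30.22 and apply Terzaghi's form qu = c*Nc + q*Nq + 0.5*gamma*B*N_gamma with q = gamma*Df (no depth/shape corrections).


Compute qu = c*Nc + gamma*Df*Nq + 0.5*gamma*B*N_gamma
Term 1: 36.4 * 35.5 = 1292.2
Term 2: 19.4 * 2.6 * 23.18 = 1169.1992
Term 3: 0.5 * 19.4 * 1.7 * 30.22 = 498.3278
qu = 1292.2 + 1169.1992 + 498.3278
qu = 2959.73 kPa


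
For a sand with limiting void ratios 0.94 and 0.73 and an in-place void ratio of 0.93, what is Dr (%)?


Using Dr = (e_max - e) / (e_max - e_min) * 100
e_max - e = 0.94 - 0.93 = 0.01
e_max - e_min = 0.94 - 0.73 = 0.21
Dr = 0.01 / 0.21 * 100
Dr = 4.76 %


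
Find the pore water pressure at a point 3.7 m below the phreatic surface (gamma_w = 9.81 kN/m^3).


Result: 36.3 kPa

Derivation:
Using u = gamma_w * h_w
u = 9.81 * 3.7
u = 36.3 kPa


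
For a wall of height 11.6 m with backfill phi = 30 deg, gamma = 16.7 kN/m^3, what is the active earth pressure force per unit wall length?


Result: 374.53 kN/m

Derivation:
Compute active earth pressure coefficient:
Ka = tan^2(45 - phi/2) = tan^2(30.0) = 0.333333
Compute active force:
Pa = 0.5 * Ka * gamma * H^2
Pa = 0.5 * 0.333333 * 16.7 * 11.6^2
Pa = 374.53 kN/m


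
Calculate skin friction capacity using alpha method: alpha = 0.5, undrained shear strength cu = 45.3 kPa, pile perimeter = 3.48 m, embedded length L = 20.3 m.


Using Qs = alpha * cu * perimeter * L
Qs = 0.5 * 45.3 * 3.48 * 20.3
Qs = 1600.09 kN


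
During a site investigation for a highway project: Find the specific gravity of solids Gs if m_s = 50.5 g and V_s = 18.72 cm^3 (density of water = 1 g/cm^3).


Using Gs = m_s / (V_s * rho_w)
Since rho_w = 1 g/cm^3:
Gs = 50.5 / 18.72
Gs = 2.698


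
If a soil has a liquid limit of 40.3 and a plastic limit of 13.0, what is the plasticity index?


Result: 27.3

Derivation:
Using PI = LL - PL
PI = 40.3 - 13.0
PI = 27.3


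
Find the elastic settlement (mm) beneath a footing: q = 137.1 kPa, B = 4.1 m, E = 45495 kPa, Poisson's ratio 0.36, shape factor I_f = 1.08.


Result: 11.614 mm

Derivation:
Using Se = q * B * (1 - nu^2) * I_f / E
1 - nu^2 = 1 - 0.36^2 = 0.8704
Se = 137.1 * 4.1 * 0.8704 * 1.08 / 45495
Se = 0.011614 m
Convert to mm: Se = 0.011614 * 1000 = 11.614 mm
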